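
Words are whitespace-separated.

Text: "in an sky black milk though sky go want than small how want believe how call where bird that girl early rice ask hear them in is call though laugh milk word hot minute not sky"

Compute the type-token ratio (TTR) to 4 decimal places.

N = 36 tokens, V = 28 types.
TTR = V / N = 28 / 36 = 0.7778

0.7778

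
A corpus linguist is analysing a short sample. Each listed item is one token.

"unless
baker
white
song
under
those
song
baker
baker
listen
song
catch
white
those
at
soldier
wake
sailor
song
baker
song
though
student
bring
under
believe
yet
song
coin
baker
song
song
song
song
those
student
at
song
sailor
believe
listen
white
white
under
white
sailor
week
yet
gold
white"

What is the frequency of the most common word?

Frequencies: song:11, white:6, baker:5, under:3, those:3, sailor:3, listen:2, at:2, student:2, believe:2, yet:2, unless:1, catch:1, soldier:1, wake:1, though:1, bring:1, coin:1, week:1, gold:1
Most common: 'song' with frequency 11.

11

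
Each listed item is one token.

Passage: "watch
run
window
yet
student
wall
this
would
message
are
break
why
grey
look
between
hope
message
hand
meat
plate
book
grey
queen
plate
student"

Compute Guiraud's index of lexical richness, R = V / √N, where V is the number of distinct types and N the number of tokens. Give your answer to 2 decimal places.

4.20

N = 25, V = 21.
√N = 5.000000
R = 21 / 5.000000 = 4.20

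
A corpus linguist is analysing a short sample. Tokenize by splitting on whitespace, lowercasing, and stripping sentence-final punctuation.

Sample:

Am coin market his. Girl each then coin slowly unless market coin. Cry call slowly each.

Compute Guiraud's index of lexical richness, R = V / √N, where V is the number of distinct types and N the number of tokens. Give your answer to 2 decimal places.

N = 16, V = 11.
√N = 4.000000
R = 11 / 4.000000 = 2.75

2.75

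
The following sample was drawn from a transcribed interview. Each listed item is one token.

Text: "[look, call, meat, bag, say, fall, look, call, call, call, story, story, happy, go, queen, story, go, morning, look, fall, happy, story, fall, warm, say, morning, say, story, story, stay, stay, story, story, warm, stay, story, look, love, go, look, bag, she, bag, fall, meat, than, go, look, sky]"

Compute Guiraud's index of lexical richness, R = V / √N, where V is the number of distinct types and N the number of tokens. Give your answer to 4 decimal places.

2.4286

N = 49, V = 17.
√N = 7.000000
R = 17 / 7.000000 = 2.4286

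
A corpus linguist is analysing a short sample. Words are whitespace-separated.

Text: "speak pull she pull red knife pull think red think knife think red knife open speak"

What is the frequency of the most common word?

Frequencies: pull:3, red:3, knife:3, think:3, speak:2, she:1, open:1
Most common: 'pull' with frequency 3.

3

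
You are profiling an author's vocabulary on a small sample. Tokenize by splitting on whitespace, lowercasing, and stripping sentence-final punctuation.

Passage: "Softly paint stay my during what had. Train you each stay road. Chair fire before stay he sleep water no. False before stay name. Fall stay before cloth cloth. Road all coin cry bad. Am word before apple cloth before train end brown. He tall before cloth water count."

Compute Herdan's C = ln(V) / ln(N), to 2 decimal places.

0.90

N = 49, V = 33.
ln(V) = 3.496508, ln(N) = 3.891820
C = 3.496508 / 3.891820 = 0.90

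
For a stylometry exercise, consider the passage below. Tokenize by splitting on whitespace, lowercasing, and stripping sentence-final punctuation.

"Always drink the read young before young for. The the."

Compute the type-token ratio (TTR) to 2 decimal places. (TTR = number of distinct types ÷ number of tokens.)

N = 10 tokens, V = 7 types.
TTR = V / N = 7 / 10 = 0.70

0.70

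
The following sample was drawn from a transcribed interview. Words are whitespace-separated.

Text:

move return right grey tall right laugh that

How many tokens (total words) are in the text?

Tokens: move, return, right, grey, tall, right, laugh, that
N = 8

8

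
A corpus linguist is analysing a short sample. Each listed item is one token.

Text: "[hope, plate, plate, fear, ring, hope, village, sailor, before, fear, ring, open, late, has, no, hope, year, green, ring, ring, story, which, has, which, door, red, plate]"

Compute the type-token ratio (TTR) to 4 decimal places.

N = 27 tokens, V = 17 types.
TTR = V / N = 17 / 27 = 0.6296

0.6296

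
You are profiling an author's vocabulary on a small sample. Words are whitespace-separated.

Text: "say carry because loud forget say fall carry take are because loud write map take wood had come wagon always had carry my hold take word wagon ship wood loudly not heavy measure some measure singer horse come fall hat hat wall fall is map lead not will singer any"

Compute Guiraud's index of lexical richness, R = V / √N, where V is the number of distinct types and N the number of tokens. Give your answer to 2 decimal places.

N = 50, V = 32.
√N = 7.071068
R = 32 / 7.071068 = 4.53

4.53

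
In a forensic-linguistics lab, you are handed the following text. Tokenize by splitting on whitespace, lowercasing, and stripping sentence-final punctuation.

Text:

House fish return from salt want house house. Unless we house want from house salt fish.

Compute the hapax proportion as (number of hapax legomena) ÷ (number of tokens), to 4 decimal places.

0.1875

Frequencies: house:5, fish:2, from:2, salt:2, want:2, return:1, unless:1, we:1
Hapax count = 3; token count = 16.
Ratio = 3 / 16 = 0.1875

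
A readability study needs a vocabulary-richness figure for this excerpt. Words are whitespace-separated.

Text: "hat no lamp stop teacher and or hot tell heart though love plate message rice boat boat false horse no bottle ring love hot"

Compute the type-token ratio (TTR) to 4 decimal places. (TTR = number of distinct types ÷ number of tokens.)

N = 24 tokens, V = 20 types.
TTR = V / N = 20 / 24 = 0.8333

0.8333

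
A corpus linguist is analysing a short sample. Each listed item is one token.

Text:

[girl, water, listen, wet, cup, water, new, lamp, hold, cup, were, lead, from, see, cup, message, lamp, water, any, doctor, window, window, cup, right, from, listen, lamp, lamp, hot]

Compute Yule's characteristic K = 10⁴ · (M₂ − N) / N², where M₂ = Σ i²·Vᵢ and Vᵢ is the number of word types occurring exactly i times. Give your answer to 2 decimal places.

Frequencies: cup:4, lamp:4, water:3, listen:2, from:2, window:2, girl:1, wet:1, new:1, hold:1, were:1, lead:1, see:1, message:1, any:1, doctor:1, right:1, hot:1
N = 29. Frequency spectrum: V_1=12, V_2=3, V_3=1, V_4=2
M₂ = 1²·12 + 2²·3 + 3²·1 + 4²·2 = 65
K = 10000 × (65 − 29) / 29² = 428.06

428.06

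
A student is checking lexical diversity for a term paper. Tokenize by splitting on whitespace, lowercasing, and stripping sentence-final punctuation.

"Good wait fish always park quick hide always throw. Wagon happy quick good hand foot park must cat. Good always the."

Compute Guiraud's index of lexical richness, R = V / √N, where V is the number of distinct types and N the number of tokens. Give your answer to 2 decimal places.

3.27

N = 21, V = 15.
√N = 4.582576
R = 15 / 4.582576 = 3.27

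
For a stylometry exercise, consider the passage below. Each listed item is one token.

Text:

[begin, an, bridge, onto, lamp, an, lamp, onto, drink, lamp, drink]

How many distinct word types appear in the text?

Distinct types: {an, begin, bridge, drink, lamp, onto}
V = 6

6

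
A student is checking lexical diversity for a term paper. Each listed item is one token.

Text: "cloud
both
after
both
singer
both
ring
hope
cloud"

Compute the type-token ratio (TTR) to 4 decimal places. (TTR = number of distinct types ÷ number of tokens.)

N = 9 tokens, V = 6 types.
TTR = V / N = 6 / 9 = 0.6667

0.6667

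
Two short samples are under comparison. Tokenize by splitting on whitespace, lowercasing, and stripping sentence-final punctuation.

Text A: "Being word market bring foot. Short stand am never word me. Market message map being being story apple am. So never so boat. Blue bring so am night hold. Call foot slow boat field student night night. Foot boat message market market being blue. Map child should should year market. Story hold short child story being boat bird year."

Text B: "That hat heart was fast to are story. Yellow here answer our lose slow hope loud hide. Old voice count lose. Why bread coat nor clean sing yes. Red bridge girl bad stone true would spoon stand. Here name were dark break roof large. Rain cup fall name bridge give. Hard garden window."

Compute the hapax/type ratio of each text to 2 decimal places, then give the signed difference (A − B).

A: hapax=8, V=27, ratio=0.30
B: hapax=45, V=49, ratio=0.92
Difference = 0.30 − 0.92 = -0.62

-0.62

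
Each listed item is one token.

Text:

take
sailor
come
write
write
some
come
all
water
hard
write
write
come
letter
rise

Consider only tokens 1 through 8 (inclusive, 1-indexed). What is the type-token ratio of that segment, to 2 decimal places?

Segment tokens 1–8: take, sailor, come, write, write, some, come, all
Segment N = 8, segment V = 6.
TTR = 6 / 8 = 0.75

0.75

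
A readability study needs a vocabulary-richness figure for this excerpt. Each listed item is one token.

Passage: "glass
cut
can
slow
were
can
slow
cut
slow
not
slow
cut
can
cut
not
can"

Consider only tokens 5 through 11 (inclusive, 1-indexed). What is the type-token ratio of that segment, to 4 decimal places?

Segment tokens 5–11: were, can, slow, cut, slow, not, slow
Segment N = 7, segment V = 5.
TTR = 5 / 7 = 0.7143

0.7143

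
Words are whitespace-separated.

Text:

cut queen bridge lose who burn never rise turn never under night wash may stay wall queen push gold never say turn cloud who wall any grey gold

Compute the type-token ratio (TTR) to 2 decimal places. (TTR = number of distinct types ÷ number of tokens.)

0.75

N = 28 tokens, V = 21 types.
TTR = V / N = 21 / 28 = 0.75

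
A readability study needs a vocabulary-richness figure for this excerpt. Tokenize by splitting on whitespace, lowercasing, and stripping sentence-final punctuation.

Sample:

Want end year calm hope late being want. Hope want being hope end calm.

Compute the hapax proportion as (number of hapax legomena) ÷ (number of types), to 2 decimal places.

Frequencies: want:3, hope:3, end:2, calm:2, being:2, year:1, late:1
Hapax count = 2; type count = 7.
Ratio = 2 / 7 = 0.29

0.29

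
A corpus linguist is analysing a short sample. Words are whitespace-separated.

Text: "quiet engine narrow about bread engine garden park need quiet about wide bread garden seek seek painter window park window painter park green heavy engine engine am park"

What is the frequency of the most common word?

4

Frequencies: engine:4, park:4, quiet:2, about:2, bread:2, garden:2, seek:2, painter:2, window:2, narrow:1, need:1, wide:1, green:1, heavy:1, am:1
Most common: 'engine' with frequency 4.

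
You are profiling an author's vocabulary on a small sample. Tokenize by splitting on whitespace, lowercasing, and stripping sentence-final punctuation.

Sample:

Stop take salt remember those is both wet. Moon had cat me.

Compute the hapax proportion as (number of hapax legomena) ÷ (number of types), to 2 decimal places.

1.00

Frequencies: stop:1, take:1, salt:1, remember:1, those:1, is:1, both:1, wet:1, moon:1, had:1, cat:1, me:1
Hapax count = 12; type count = 12.
Ratio = 12 / 12 = 1.00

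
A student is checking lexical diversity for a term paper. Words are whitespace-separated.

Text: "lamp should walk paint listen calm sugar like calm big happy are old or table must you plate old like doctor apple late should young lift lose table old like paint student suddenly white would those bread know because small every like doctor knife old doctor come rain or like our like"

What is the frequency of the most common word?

Frequencies: like:6, old:4, doctor:3, should:2, paint:2, calm:2, or:2, table:2, lamp:1, walk:1, listen:1, sugar:1, big:1, happy:1, are:1, must:1, you:1, plate:1, apple:1, late:1, … (17 more, each freq 1)
Most common: 'like' with frequency 6.

6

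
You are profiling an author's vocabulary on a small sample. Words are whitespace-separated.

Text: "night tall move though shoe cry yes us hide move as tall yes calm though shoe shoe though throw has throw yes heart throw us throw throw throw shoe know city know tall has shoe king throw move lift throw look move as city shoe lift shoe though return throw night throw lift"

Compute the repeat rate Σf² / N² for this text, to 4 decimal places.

Frequencies: throw:10, shoe:7, move:4, though:4, tall:3, yes:3, lift:3, night:2, us:2, as:2, has:2, know:2, city:2, cry:1, hide:1, calm:1, heart:1, king:1, look:1, return:1
Σf² = 239; N² = 2809
Repeat rate = 239 / 2809 = 0.0851

0.0851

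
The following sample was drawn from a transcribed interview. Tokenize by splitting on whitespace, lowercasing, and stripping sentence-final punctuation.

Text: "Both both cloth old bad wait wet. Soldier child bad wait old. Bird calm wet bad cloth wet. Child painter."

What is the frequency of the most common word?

3

Frequencies: bad:3, wet:3, both:2, cloth:2, old:2, wait:2, child:2, soldier:1, bird:1, calm:1, painter:1
Most common: 'bad' with frequency 3.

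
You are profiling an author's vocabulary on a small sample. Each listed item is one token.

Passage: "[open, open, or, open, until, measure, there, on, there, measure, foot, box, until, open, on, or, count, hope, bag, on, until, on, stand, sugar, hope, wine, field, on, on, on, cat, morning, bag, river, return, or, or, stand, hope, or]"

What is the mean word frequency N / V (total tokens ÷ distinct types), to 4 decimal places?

2.1053

N = 40 tokens, V = 19 types.
Mean frequency = N / V = 40 / 19 = 2.1053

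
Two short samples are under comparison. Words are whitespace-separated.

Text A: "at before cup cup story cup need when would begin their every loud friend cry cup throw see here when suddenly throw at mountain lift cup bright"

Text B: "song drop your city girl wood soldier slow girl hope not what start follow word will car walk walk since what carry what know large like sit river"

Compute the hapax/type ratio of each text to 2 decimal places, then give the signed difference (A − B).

-0.08

A: hapax=16, V=20, ratio=0.80
B: hapax=21, V=24, ratio=0.88
Difference = 0.80 − 0.88 = -0.08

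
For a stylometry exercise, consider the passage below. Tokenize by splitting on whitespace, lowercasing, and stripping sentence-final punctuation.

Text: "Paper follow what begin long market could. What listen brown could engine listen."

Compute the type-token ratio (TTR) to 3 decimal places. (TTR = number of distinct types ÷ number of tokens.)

0.769

N = 13 tokens, V = 10 types.
TTR = V / N = 10 / 13 = 0.769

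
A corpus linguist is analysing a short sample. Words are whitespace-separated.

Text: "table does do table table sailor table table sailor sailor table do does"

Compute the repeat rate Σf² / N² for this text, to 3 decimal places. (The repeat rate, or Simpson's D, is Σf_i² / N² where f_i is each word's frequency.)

0.314

Frequencies: table:6, sailor:3, does:2, do:2
Σf² = 53; N² = 169
Repeat rate = 53 / 169 = 0.314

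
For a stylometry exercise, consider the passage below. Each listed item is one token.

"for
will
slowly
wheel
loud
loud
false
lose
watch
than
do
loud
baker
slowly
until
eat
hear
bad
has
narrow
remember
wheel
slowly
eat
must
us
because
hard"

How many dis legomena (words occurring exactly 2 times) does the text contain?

2

Frequencies: slowly:3, loud:3, wheel:2, eat:2, for:1, will:1, false:1, lose:1, watch:1, than:1, do:1, baker:1, until:1, hear:1, bad:1, has:1, narrow:1, remember:1, must:1, us:1, … (2 more, each freq 1)
Words with frequency 2: eat, wheel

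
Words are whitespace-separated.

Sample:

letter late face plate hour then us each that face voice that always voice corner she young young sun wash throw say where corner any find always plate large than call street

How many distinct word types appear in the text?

Distinct types: {always, any, call, corner, each, face, find, hour, large, late, letter, plate, say, she, street, sun, than, that, then, throw, us, voice, wash, where, young}
V = 25

25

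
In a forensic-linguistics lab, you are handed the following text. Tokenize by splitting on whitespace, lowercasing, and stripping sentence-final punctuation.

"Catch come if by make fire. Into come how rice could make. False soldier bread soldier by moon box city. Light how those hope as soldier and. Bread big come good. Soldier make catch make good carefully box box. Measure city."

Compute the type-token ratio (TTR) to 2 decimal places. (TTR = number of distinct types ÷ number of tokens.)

N = 41 tokens, V = 25 types.
TTR = V / N = 25 / 41 = 0.61

0.61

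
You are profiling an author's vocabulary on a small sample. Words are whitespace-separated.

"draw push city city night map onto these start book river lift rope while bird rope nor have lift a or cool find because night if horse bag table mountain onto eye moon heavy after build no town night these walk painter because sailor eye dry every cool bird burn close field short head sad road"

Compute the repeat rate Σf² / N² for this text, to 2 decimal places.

Frequencies: night:3, city:2, onto:2, these:2, lift:2, rope:2, bird:2, cool:2, because:2, eye:2, draw:1, push:1, map:1, start:1, book:1, river:1, while:1, nor:1, have:1, a:1, … (25 more, each freq 1)
Σf² = 80; N² = 3136
Repeat rate = 80 / 3136 = 0.03

0.03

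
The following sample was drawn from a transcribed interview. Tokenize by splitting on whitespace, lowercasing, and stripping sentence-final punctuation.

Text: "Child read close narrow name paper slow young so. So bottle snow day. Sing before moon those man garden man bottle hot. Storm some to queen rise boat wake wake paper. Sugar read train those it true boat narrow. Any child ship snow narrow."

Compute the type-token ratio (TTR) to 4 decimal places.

N = 44 tokens, V = 32 types.
TTR = V / N = 32 / 44 = 0.7273

0.7273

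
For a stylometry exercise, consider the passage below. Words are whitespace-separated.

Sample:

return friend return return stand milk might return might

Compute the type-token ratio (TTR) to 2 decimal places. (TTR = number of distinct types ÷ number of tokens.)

N = 9 tokens, V = 5 types.
TTR = V / N = 5 / 9 = 0.56

0.56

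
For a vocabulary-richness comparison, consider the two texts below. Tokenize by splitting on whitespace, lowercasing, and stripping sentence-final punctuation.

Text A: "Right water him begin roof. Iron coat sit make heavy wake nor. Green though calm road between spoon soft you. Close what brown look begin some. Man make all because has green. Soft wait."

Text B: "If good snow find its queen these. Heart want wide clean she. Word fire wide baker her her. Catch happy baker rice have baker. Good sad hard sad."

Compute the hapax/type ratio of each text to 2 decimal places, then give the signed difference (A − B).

A: hapax=26, V=30, ratio=0.87
B: hapax=17, V=22, ratio=0.77
Difference = 0.87 − 0.77 = 0.10

0.10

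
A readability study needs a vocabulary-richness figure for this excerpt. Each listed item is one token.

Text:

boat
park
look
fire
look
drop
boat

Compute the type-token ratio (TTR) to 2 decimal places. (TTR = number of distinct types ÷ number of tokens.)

N = 7 tokens, V = 5 types.
TTR = V / N = 5 / 7 = 0.71

0.71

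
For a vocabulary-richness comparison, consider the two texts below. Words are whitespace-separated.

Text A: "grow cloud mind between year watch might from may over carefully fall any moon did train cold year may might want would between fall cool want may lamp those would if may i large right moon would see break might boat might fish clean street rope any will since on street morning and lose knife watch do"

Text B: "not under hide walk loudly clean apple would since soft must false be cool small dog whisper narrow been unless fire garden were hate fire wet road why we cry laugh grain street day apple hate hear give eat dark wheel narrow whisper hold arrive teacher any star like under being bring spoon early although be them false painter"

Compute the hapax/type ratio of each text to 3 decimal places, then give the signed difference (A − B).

-0.111

A: hapax=30, V=41, ratio=0.732
B: hapax=43, V=51, ratio=0.843
Difference = 0.732 − 0.843 = -0.111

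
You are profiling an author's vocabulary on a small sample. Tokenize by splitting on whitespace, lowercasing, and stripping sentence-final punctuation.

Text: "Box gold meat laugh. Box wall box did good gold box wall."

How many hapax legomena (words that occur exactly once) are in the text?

Frequencies: box:4, gold:2, wall:2, meat:1, laugh:1, did:1, good:1
Hapax (freq=1): did, good, laugh, meat

4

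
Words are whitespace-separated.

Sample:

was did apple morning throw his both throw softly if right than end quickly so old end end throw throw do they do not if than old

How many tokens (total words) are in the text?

27

Tokens: was, did, apple, morning, throw, his, both, throw, softly, if, right, than, end, quickly, so, old, end, end, throw, throw, do, they, do, not, if, than, old
N = 27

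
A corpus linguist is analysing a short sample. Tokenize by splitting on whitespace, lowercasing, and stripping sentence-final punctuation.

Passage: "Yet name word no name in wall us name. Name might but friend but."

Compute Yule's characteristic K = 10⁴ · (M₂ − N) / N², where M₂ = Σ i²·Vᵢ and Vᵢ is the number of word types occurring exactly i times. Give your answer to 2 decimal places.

Frequencies: name:4, but:2, yet:1, word:1, no:1, in:1, wall:1, us:1, might:1, friend:1
N = 14. Frequency spectrum: V_1=8, V_2=1, V_4=1
M₂ = 1²·8 + 2²·1 + 4²·1 = 28
K = 10000 × (28 − 14) / 14² = 714.29

714.29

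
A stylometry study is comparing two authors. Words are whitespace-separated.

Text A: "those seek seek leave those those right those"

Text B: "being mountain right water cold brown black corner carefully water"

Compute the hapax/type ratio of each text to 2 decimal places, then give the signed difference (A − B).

-0.39

A: hapax=2, V=4, ratio=0.50
B: hapax=8, V=9, ratio=0.89
Difference = 0.50 − 0.89 = -0.39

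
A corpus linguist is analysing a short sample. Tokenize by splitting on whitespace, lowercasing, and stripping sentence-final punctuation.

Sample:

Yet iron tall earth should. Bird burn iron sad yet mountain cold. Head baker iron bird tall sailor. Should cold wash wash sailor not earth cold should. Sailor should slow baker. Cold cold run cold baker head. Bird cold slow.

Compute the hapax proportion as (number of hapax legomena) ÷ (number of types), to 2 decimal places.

Frequencies: cold:7, should:4, iron:3, bird:3, baker:3, sailor:3, yet:2, tall:2, earth:2, head:2, wash:2, slow:2, burn:1, sad:1, mountain:1, not:1, run:1
Hapax count = 5; type count = 17.
Ratio = 5 / 17 = 0.29

0.29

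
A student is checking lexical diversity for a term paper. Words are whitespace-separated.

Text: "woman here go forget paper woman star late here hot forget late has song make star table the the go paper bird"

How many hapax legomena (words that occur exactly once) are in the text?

6

Frequencies: woman:2, here:2, go:2, forget:2, paper:2, star:2, late:2, the:2, hot:1, has:1, song:1, make:1, table:1, bird:1
Hapax (freq=1): bird, has, hot, make, song, table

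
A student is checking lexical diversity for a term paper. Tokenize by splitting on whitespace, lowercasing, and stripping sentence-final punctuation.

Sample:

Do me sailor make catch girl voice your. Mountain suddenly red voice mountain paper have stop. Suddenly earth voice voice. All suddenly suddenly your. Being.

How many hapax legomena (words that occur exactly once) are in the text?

Frequencies: voice:4, suddenly:4, your:2, mountain:2, do:1, me:1, sailor:1, make:1, catch:1, girl:1, red:1, paper:1, have:1, stop:1, earth:1, all:1, being:1
Hapax (freq=1): all, being, catch, do, earth, girl, have, make, me, paper, red, sailor, stop

13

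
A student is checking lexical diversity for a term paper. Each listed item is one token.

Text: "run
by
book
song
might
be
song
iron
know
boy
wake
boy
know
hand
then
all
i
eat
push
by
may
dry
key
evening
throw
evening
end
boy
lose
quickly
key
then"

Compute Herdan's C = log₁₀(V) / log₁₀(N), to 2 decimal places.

N = 32, V = 24.
log₁₀(V) = 1.380211, log₁₀(N) = 1.505150
C = 1.380211 / 1.505150 = 0.92

0.92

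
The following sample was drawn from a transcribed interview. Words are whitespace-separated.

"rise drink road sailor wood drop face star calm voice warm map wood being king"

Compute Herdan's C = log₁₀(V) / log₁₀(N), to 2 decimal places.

0.97

N = 15, V = 14.
log₁₀(V) = 1.146128, log₁₀(N) = 1.176091
C = 1.146128 / 1.176091 = 0.97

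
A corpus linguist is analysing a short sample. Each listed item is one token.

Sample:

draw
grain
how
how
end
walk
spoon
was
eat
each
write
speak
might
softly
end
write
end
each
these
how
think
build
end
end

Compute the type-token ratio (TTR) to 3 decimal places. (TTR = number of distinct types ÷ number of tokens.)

N = 24 tokens, V = 16 types.
TTR = V / N = 16 / 24 = 0.667

0.667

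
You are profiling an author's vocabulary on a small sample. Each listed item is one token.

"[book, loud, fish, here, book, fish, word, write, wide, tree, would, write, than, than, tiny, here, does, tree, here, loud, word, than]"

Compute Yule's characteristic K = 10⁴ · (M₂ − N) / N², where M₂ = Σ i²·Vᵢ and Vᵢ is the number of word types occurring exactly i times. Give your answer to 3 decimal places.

495.868

Frequencies: here:3, than:3, book:2, loud:2, fish:2, word:2, write:2, tree:2, wide:1, would:1, tiny:1, does:1
N = 22. Frequency spectrum: V_1=4, V_2=6, V_3=2
M₂ = 1²·4 + 2²·6 + 3²·2 = 46
K = 10000 × (46 − 22) / 22² = 495.868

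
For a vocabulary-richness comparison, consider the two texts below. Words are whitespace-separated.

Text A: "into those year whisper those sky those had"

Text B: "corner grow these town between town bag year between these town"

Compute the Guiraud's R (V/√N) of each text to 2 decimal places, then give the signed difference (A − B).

0.01

A: V=6, N=8, R=2.12
B: V=7, N=11, R=2.11
Difference = 2.12 − 2.11 = 0.01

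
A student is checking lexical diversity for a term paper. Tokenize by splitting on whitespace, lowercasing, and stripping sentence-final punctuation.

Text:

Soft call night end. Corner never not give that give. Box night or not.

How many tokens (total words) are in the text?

Tokens: soft, call, night, end, corner, never, not, give, that, give, box, night, or, not
N = 14

14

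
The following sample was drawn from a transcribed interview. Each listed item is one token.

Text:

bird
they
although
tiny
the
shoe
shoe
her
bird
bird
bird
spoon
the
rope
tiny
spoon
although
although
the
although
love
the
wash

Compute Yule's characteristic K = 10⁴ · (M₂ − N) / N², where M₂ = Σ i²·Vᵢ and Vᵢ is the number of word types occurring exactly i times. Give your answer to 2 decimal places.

Frequencies: bird:4, although:4, the:4, tiny:2, shoe:2, spoon:2, they:1, her:1, rope:1, love:1, wash:1
N = 23. Frequency spectrum: V_1=5, V_2=3, V_4=3
M₂ = 1²·5 + 2²·3 + 4²·3 = 65
K = 10000 × (65 − 23) / 23² = 793.95

793.95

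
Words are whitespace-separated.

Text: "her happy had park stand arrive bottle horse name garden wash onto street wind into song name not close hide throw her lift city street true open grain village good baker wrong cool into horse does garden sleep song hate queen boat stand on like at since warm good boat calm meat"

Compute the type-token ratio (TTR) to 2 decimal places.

N = 52 tokens, V = 42 types.
TTR = V / N = 42 / 52 = 0.81

0.81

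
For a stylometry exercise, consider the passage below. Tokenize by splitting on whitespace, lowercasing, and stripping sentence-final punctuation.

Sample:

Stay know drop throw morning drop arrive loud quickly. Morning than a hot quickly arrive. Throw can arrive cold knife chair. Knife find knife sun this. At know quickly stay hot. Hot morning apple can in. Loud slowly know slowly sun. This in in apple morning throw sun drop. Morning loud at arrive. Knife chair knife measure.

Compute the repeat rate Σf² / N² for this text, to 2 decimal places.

Frequencies: morning:5, knife:5, arrive:4, know:3, drop:3, throw:3, loud:3, quickly:3, hot:3, sun:3, in:3, stay:2, can:2, chair:2, this:2, at:2, apple:2, slowly:2, than:1, a:1, … (3 more, each freq 1)
Σf² = 171; N² = 3249
Repeat rate = 171 / 3249 = 0.05

0.05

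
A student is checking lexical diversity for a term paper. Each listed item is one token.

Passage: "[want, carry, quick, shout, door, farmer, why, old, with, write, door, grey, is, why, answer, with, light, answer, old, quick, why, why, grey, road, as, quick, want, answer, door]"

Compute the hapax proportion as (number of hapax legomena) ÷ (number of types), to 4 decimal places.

0.5000

Frequencies: why:4, quick:3, door:3, answer:3, want:2, old:2, with:2, grey:2, carry:1, shout:1, farmer:1, write:1, is:1, light:1, road:1, as:1
Hapax count = 8; type count = 16.
Ratio = 8 / 16 = 0.5000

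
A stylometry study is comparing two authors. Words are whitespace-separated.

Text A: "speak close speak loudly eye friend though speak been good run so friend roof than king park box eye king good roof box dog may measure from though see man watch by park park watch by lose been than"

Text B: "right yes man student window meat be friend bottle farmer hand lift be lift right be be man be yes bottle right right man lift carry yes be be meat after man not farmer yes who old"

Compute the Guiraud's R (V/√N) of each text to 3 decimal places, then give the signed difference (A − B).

A: V=24, N=39, R=3.843
B: V=17, N=37, R=2.795
Difference = 3.843 − 2.795 = 1.048

1.048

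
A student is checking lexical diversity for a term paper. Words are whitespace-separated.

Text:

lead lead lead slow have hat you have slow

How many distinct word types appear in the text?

Distinct types: {hat, have, lead, slow, you}
V = 5

5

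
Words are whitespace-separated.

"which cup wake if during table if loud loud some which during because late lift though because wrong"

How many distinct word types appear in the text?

13

Distinct types: {because, cup, during, if, late, lift, loud, some, table, though, wake, which, wrong}
V = 13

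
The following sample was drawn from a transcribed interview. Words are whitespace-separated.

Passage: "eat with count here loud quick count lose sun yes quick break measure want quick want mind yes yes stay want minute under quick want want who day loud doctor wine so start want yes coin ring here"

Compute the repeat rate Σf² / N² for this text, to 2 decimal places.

0.07

Frequencies: want:6, quick:4, yes:4, count:2, here:2, loud:2, eat:1, with:1, lose:1, sun:1, break:1, measure:1, mind:1, stay:1, minute:1, under:1, who:1, day:1, doctor:1, wine:1, … (4 more, each freq 1)
Σf² = 98; N² = 1444
Repeat rate = 98 / 1444 = 0.07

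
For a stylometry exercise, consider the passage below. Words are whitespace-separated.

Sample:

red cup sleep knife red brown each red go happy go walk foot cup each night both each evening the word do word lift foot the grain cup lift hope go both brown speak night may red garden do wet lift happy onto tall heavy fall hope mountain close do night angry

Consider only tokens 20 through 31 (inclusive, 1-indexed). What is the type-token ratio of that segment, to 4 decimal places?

Segment tokens 20–31: the, word, do, word, lift, foot, the, grain, cup, lift, hope, go
Segment N = 12, segment V = 9.
TTR = 9 / 12 = 0.7500

0.7500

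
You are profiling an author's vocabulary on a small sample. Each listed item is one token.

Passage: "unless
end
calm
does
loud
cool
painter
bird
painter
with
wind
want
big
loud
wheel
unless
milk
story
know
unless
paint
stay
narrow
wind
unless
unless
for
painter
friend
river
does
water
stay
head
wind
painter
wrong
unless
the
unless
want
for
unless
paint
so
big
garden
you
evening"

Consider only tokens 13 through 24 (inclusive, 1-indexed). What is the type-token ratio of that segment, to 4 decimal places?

0.9167

Segment tokens 13–24: big, loud, wheel, unless, milk, story, know, unless, paint, stay, narrow, wind
Segment N = 12, segment V = 11.
TTR = 11 / 12 = 0.9167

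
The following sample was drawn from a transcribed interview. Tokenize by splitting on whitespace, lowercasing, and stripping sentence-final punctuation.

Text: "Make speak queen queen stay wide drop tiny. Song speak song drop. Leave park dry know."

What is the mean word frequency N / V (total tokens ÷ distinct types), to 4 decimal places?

1.3333

N = 16 tokens, V = 12 types.
Mean frequency = N / V = 16 / 12 = 1.3333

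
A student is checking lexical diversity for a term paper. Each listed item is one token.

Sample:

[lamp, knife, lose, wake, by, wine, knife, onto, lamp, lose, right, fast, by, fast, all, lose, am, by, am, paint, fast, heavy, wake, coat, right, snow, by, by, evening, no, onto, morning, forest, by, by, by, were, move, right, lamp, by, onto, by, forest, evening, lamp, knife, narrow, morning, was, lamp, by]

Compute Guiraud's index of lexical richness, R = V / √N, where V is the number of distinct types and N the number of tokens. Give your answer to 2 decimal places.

N = 52, V = 23.
√N = 7.211103
R = 23 / 7.211103 = 3.19

3.19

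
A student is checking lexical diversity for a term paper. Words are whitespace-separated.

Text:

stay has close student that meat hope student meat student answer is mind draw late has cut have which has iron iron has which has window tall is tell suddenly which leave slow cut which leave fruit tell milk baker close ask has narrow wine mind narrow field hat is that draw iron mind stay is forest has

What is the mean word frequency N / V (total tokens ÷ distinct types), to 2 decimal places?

N = 58 tokens, V = 31 types.
Mean frequency = N / V = 58 / 31 = 1.87

1.87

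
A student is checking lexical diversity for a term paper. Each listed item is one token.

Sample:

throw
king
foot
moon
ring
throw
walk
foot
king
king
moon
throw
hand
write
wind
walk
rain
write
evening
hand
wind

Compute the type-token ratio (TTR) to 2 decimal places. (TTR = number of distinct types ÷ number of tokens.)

N = 21 tokens, V = 11 types.
TTR = V / N = 11 / 21 = 0.52

0.52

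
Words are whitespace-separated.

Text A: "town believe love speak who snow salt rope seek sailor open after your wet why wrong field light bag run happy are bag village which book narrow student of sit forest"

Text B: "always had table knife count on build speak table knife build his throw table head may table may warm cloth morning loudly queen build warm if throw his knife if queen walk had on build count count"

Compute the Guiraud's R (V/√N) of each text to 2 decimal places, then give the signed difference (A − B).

A: V=30, N=31, R=5.39
B: V=19, N=37, R=3.12
Difference = 5.39 − 3.12 = 2.27

2.27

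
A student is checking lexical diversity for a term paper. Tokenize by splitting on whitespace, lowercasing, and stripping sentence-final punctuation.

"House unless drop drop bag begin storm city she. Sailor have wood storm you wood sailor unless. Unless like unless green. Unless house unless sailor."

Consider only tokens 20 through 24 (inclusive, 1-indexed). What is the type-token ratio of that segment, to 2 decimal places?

Segment tokens 20–24: unless, green, unless, house, unless
Segment N = 5, segment V = 3.
TTR = 3 / 5 = 0.60

0.60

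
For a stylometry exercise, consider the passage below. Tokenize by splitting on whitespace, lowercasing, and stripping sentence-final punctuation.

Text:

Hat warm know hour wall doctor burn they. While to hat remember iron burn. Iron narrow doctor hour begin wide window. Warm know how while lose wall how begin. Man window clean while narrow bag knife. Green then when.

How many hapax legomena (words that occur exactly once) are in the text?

Frequencies: while:3, hat:2, warm:2, know:2, hour:2, wall:2, doctor:2, burn:2, iron:2, narrow:2, begin:2, window:2, how:2, they:1, to:1, remember:1, wide:1, lose:1, man:1, clean:1, … (5 more, each freq 1)
Hapax (freq=1): bag, clean, green, knife, lose, man, remember, then, they, to, when, wide

12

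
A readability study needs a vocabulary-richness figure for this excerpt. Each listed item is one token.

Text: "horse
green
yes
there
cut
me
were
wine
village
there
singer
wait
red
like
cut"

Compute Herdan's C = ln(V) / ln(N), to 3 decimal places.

N = 15, V = 13.
ln(V) = 2.564949, ln(N) = 2.708050
C = 2.564949 / 2.708050 = 0.947

0.947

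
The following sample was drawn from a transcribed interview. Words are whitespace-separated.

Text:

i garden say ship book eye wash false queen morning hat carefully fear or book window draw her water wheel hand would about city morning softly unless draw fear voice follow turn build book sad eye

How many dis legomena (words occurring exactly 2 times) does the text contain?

4

Frequencies: book:3, eye:2, morning:2, fear:2, draw:2, i:1, garden:1, say:1, ship:1, wash:1, false:1, queen:1, hat:1, carefully:1, or:1, window:1, her:1, water:1, wheel:1, hand:1, … (10 more, each freq 1)
Words with frequency 2: draw, eye, fear, morning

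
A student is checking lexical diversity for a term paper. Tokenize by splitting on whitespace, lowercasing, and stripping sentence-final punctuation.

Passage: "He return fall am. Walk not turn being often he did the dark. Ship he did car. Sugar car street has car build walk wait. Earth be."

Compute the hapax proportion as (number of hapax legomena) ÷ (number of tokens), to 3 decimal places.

Frequencies: he:3, car:3, walk:2, did:2, return:1, fall:1, am:1, not:1, turn:1, being:1, often:1, the:1, dark:1, ship:1, sugar:1, street:1, has:1, build:1, wait:1, earth:1, … (1 more, each freq 1)
Hapax count = 17; token count = 27.
Ratio = 17 / 27 = 0.630

0.630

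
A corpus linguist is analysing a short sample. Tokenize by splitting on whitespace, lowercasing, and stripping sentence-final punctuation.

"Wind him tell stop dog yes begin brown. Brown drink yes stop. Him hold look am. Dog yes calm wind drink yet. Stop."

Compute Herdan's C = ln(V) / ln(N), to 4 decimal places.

N = 23, V = 14.
ln(V) = 2.639057, ln(N) = 3.135494
C = 2.639057 / 3.135494 = 0.8417

0.8417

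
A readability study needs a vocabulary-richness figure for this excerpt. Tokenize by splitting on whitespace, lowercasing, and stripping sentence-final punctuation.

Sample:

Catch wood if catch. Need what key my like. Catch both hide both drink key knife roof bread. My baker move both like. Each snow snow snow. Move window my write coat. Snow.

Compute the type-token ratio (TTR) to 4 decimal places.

N = 33 tokens, V = 21 types.
TTR = V / N = 21 / 33 = 0.6364

0.6364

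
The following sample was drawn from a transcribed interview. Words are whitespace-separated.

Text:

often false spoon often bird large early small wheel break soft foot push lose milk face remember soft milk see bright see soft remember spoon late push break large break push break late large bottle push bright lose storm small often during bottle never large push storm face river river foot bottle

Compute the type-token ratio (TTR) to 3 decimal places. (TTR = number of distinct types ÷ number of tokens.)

0.462

N = 52 tokens, V = 24 types.
TTR = V / N = 24 / 52 = 0.462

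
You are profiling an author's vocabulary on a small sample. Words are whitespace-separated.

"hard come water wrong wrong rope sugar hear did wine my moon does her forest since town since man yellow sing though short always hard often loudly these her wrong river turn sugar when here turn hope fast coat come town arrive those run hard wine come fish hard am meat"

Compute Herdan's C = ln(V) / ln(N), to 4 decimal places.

N = 51, V = 38.
ln(V) = 3.637586, ln(N) = 3.931826
C = 3.637586 / 3.931826 = 0.9252

0.9252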